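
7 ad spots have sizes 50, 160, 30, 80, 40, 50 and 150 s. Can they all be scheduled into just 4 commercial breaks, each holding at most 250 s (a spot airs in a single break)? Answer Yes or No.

A valid assignment using 3 commercial breaks:
  break 1: 160 + 80 = 240
  break 2: 150 + 50 + 50 = 250
  break 3: 40 + 30 = 70
That uses only 3 ≤ 4, so 4 commercial breaks are enough.

Yes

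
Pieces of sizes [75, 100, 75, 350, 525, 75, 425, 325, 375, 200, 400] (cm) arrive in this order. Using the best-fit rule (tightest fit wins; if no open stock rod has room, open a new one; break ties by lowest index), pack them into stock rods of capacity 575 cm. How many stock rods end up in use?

6

  75 → stock rod 1 (new)  [load 75/575]
  100 → stock rod 1  [load 175/575]
  75 → stock rod 1  [load 250/575]
  350 → stock rod 2 (new)  [load 350/575]
  525 → stock rod 3 (new)  [load 525/575]
  75 → stock rod 2  [load 425/575]
  425 → stock rod 4 (new)  [load 425/575]
  325 → stock rod 1  [load 575/575]
  375 → stock rod 5 (new)  [load 375/575]
  200 → stock rod 5  [load 575/575]
  400 → stock rod 6 (new)  [load 400/575]
6 stock rods opened.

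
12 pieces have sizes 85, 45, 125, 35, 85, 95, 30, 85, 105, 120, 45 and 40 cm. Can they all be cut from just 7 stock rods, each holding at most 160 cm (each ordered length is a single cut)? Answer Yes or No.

Yes

A valid assignment using 7 stock rods:
  stock rod 1: 125 + 35 = 160
  stock rod 2: 120 + 40 = 160
  stock rod 3: 105 + 45 = 150
  stock rod 4: 95 + 45 = 140
  stock rod 5: 85 + 30 = 115
  stock rod 6: 85 = 85
  stock rod 7: 85 = 85
Every load is within 160 cm, so 7 stock rods suffice.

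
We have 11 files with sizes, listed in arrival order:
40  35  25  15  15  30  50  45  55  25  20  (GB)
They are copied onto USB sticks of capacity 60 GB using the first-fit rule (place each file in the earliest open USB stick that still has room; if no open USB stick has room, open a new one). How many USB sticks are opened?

7

  40 → USB stick 1 (new)  [load 40/60]
  35 → USB stick 2 (new)  [load 35/60]
  25 → USB stick 2  [load 60/60]
  15 → USB stick 1  [load 55/60]
  15 → USB stick 3 (new)  [load 15/60]
  30 → USB stick 3  [load 45/60]
  50 → USB stick 4 (new)  [load 50/60]
  45 → USB stick 5 (new)  [load 45/60]
  55 → USB stick 6 (new)  [load 55/60]
  25 → USB stick 7 (new)  [load 25/60]
  20 → USB stick 7  [load 45/60]
7 USB sticks opened.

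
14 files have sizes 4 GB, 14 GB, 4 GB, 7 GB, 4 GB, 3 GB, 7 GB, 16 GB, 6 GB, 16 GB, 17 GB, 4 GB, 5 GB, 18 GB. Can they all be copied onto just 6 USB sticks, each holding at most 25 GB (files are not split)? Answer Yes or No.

A valid assignment using 5 USB sticks:
  USB stick 1: 18 + 7 = 25
  USB stick 2: 17 + 4 + 4 = 25
  USB stick 3: 16 + 6 + 3 = 25
  USB stick 4: 16 + 5 + 4 = 25
  USB stick 5: 14 + 7 + 4 = 25
That uses only 5 ≤ 6, so 6 USB sticks are enough.

Yes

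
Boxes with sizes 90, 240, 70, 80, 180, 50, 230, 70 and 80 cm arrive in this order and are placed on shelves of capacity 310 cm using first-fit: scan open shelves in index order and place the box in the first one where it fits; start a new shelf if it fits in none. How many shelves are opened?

4

  90 → shelf 1 (new)  [load 90/310]
  240 → shelf 2 (new)  [load 240/310]
  70 → shelf 1  [load 160/310]
  80 → shelf 1  [load 240/310]
  180 → shelf 3 (new)  [load 180/310]
  50 → shelf 1  [load 290/310]
  230 → shelf 4 (new)  [load 230/310]
  70 → shelf 2  [load 310/310]
  80 → shelf 3  [load 260/310]
4 shelves opened.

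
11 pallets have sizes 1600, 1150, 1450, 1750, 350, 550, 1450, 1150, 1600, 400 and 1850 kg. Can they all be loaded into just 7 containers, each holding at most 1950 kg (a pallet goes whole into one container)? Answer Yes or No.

Total = 13300 kg; ⌈13300/1950⌉ = 7.
8 pallets each exceed half the capacity and cannot share a container, forcing at least 8 containers.
At least 8 containers are required, but only 7 are allowed.

No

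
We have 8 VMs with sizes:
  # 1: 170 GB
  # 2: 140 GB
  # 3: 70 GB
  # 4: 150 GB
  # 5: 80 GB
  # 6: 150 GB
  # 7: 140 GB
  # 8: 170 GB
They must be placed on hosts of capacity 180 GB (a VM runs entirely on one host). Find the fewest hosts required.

Total = 170 + 170 + 150 + 150 + 140 + 140 + 80 + 70 = 1070 GB.
Lower bound: ⌈1070/180⌉ = 6 hosts.
A packing using 7 hosts:
  host 1: 170 = 170
  host 2: 170 = 170
  host 3: 150 = 150
  host 4: 150 = 150
  host 5: 140 = 140
  host 6: 140 = 140
  host 7: 80 + 70 = 150
No arrangement into 6 hosts stays within capacity, so 7 is optimal.

7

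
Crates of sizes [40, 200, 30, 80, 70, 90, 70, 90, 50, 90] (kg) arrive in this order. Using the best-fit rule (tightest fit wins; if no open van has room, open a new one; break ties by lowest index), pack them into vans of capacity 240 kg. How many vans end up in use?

4

  40 → van 1 (new)  [load 40/240]
  200 → van 1  [load 240/240]
  30 → van 2 (new)  [load 30/240]
  80 → van 2  [load 110/240]
  70 → van 2  [load 180/240]
  90 → van 3 (new)  [load 90/240]
  70 → van 3  [load 160/240]
  90 → van 4 (new)  [load 90/240]
  50 → van 2  [load 230/240]
  90 → van 4  [load 180/240]
4 vans opened.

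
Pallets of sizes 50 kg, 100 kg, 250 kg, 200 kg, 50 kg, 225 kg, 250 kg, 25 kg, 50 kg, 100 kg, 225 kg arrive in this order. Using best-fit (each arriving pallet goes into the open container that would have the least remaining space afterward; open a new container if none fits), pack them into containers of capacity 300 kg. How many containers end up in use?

6

  50 → container 1 (new)  [load 50/300]
  100 → container 1  [load 150/300]
  250 → container 2 (new)  [load 250/300]
  200 → container 3 (new)  [load 200/300]
  50 → container 2  [load 300/300]
  225 → container 4 (new)  [load 225/300]
  250 → container 5 (new)  [load 250/300]
  25 → container 5  [load 275/300]
  50 → container 4  [load 275/300]
  100 → container 3  [load 300/300]
  225 → container 6 (new)  [load 225/300]
6 containers opened.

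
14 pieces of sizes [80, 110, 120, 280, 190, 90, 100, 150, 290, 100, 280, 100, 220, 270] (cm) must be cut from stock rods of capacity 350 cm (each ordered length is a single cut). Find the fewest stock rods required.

8

Total = 290 + 280 + 280 + 270 + 220 + 190 + 150 + 120 + 110 + 100 + 100 + 100 + 90 + 80 = 2380 cm.
Lower bound: ⌈2380/350⌉ = 7 stock rods.
A packing using 8 stock rods:
  stock rod 1: 290 = 290
  stock rod 2: 280 = 280
  stock rod 3: 280 = 280
  stock rod 4: 270 + 80 = 350
  stock rod 5: 220 + 120 = 340
  stock rod 6: 190 + 150 = 340
  stock rod 7: 110 + 100 + 100 = 310
  stock rod 8: 100 + 90 = 190
No arrangement into 7 stock rods stays within capacity, so 8 is optimal.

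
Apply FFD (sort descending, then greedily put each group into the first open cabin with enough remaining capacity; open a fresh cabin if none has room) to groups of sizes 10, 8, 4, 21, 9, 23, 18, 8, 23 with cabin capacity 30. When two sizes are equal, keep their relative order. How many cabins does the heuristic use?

Sorted descending: 23, 23, 21, 18, 10, 9, 8, 8, 4.
  23 → cabin 1 (new)  [load 23/30]
  23 → cabin 2 (new)  [load 23/30]
  21 → cabin 3 (new)  [load 21/30]
  18 → cabin 4 (new)  [load 18/30]
  10 → cabin 4  [load 28/30]
  9 → cabin 3  [load 30/30]
  8 → cabin 5 (new)  [load 8/30]
  8 → cabin 5  [load 16/30]
  4 → cabin 1  [load 27/30]
5 cabins opened.

5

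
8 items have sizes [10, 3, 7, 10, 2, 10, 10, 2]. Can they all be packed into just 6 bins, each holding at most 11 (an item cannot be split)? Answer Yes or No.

A valid assignment using 6 bins:
  bin 1: 10 = 10
  bin 2: 10 = 10
  bin 3: 10 = 10
  bin 4: 10 = 10
  bin 5: 7 + 3 = 10
  bin 6: 2 + 2 = 4
Every load is within 11, so 6 bins suffice.

Yes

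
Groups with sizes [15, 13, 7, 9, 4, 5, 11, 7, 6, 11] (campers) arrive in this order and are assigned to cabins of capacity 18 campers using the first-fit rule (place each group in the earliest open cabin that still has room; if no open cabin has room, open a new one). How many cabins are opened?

6

  15 → cabin 1 (new)  [load 15/18]
  13 → cabin 2 (new)  [load 13/18]
  7 → cabin 3 (new)  [load 7/18]
  9 → cabin 3  [load 16/18]
  4 → cabin 2  [load 17/18]
  5 → cabin 4 (new)  [load 5/18]
  11 → cabin 4  [load 16/18]
  7 → cabin 5 (new)  [load 7/18]
  6 → cabin 5  [load 13/18]
  11 → cabin 6 (new)  [load 11/18]
6 cabins opened.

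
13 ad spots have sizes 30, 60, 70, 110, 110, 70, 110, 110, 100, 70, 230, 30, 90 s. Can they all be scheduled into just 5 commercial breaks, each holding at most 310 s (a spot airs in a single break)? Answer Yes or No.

A valid assignment using 4 commercial breaks:
  break 1: 230 + 70 = 300
  break 2: 110 + 110 + 90 = 310
  break 3: 110 + 110 + 70 = 290
  break 4: 100 + 70 + 60 + 30 + 30 = 290
That uses only 4 ≤ 5, so 5 commercial breaks are enough.

Yes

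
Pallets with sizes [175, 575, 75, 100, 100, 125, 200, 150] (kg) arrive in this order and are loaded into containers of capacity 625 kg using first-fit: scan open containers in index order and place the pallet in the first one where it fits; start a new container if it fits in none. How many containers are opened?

3

  175 → container 1 (new)  [load 175/625]
  575 → container 2 (new)  [load 575/625]
  75 → container 1  [load 250/625]
  100 → container 1  [load 350/625]
  100 → container 1  [load 450/625]
  125 → container 1  [load 575/625]
  200 → container 3 (new)  [load 200/625]
  150 → container 3  [load 350/625]
3 containers opened.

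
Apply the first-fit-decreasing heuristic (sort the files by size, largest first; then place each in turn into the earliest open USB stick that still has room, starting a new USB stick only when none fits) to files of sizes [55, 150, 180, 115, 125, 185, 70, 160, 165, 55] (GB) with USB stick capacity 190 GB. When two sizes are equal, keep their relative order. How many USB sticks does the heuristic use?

Sorted descending: 185, 180, 165, 160, 150, 125, 115, 70, 55, 55.
  185 → USB stick 1 (new)  [load 185/190]
  180 → USB stick 2 (new)  [load 180/190]
  165 → USB stick 3 (new)  [load 165/190]
  160 → USB stick 4 (new)  [load 160/190]
  150 → USB stick 5 (new)  [load 150/190]
  125 → USB stick 6 (new)  [load 125/190]
  115 → USB stick 7 (new)  [load 115/190]
  70 → USB stick 7  [load 185/190]
  55 → USB stick 6  [load 180/190]
  55 → USB stick 8 (new)  [load 55/190]
8 USB sticks opened.

8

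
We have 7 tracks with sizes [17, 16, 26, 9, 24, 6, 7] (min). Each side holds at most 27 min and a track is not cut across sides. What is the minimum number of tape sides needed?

5

Total = 26 + 24 + 17 + 16 + 9 + 7 + 6 = 105 min.
Lower bound: ⌈105/27⌉ = 4 tape sides.
A packing using 5 tape sides:
  side 1: 26 = 26
  side 2: 24 = 24
  side 3: 17 + 9 = 26
  side 4: 16 + 7 = 23
  side 5: 6 = 6
No arrangement into 4 tape sides stays within capacity, so 5 is optimal.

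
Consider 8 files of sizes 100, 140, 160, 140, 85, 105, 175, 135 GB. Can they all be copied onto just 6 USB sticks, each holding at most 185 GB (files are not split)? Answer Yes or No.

Total = 1040 GB; ⌈1040/185⌉ = 6.
7 files each exceed half the capacity and cannot share a USB stick, forcing at least 7 USB sticks.
At least 7 USB sticks are required, but only 6 are allowed.

No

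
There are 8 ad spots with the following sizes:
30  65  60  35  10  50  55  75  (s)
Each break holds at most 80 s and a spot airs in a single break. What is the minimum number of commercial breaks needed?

6

Total = 75 + 65 + 60 + 55 + 50 + 35 + 30 + 10 = 380 s.
Lower bound: ⌈380/80⌉ = 5 commercial breaks.
A packing using 6 commercial breaks:
  break 1: 75 = 75
  break 2: 65 + 10 = 75
  break 3: 60 = 60
  break 4: 55 = 55
  break 5: 50 + 30 = 80
  break 6: 35 = 35
No arrangement into 5 commercial breaks stays within capacity, so 6 is optimal.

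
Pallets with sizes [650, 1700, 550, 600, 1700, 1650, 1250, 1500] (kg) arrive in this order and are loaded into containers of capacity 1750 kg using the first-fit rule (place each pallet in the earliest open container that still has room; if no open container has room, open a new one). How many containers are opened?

  650 → container 1 (new)  [load 650/1750]
  1700 → container 2 (new)  [load 1700/1750]
  550 → container 1  [load 1200/1750]
  600 → container 3 (new)  [load 600/1750]
  1700 → container 4 (new)  [load 1700/1750]
  1650 → container 5 (new)  [load 1650/1750]
  1250 → container 6 (new)  [load 1250/1750]
  1500 → container 7 (new)  [load 1500/1750]
7 containers opened.

7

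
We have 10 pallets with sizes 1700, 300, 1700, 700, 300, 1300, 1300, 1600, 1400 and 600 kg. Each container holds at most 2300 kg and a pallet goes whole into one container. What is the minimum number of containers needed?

Total = 1700 + 1700 + 1600 + 1400 + 1300 + 1300 + 700 + 600 + 300 + 300 = 10900 kg.
Lower bound: ⌈10900/2300⌉ = 5 containers.
Also, 6 pallets each exceed 1150 kg, and no two of those can share a container, so at least 6 containers are needed.
A packing using 6 containers:
  container 1: 1700 + 600 = 2300
  container 2: 1700 + 300 + 300 = 2300
  container 3: 1600 + 700 = 2300
  container 4: 1400 = 1400
  container 5: 1300 = 1300
  container 6: 1300 = 1300
This matches the lower bound, so 6 is optimal.

6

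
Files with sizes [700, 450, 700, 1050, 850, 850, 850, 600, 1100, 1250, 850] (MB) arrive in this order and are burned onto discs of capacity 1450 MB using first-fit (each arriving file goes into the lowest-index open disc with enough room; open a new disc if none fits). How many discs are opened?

  700 → disc 1 (new)  [load 700/1450]
  450 → disc 1  [load 1150/1450]
  700 → disc 2 (new)  [load 700/1450]
  1050 → disc 3 (new)  [load 1050/1450]
  850 → disc 4 (new)  [load 850/1450]
  850 → disc 5 (new)  [load 850/1450]
  850 → disc 6 (new)  [load 850/1450]
  600 → disc 2  [load 1300/1450]
  1100 → disc 7 (new)  [load 1100/1450]
  1250 → disc 8 (new)  [load 1250/1450]
  850 → disc 9 (new)  [load 850/1450]
9 discs opened.

9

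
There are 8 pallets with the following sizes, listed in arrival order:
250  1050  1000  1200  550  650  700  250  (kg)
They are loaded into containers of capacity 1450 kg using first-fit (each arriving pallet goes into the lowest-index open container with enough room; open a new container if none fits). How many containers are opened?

5

  250 → container 1 (new)  [load 250/1450]
  1050 → container 1  [load 1300/1450]
  1000 → container 2 (new)  [load 1000/1450]
  1200 → container 3 (new)  [load 1200/1450]
  550 → container 4 (new)  [load 550/1450]
  650 → container 4  [load 1200/1450]
  700 → container 5 (new)  [load 700/1450]
  250 → container 2  [load 1250/1450]
5 containers opened.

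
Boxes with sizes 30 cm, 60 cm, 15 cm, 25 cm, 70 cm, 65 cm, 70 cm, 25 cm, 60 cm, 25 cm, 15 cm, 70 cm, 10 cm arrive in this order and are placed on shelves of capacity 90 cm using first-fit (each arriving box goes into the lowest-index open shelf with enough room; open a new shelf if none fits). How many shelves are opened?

  30 → shelf 1 (new)  [load 30/90]
  60 → shelf 1  [load 90/90]
  15 → shelf 2 (new)  [load 15/90]
  25 → shelf 2  [load 40/90]
  70 → shelf 3 (new)  [load 70/90]
  65 → shelf 4 (new)  [load 65/90]
  70 → shelf 5 (new)  [load 70/90]
  25 → shelf 2  [load 65/90]
  60 → shelf 6 (new)  [load 60/90]
  25 → shelf 2  [load 90/90]
  15 → shelf 3  [load 85/90]
  70 → shelf 7 (new)  [load 70/90]
  10 → shelf 4  [load 75/90]
7 shelves opened.

7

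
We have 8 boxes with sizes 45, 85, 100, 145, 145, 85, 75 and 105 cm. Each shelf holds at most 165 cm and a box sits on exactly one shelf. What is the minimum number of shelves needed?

6

Total = 145 + 145 + 105 + 100 + 85 + 85 + 75 + 45 = 785 cm.
Lower bound: ⌈785/165⌉ = 5 shelves.
Also, 6 boxes each exceed 165/2 cm, and no two of those can share a shelf, so at least 6 shelves are needed.
A packing using 6 shelves:
  shelf 1: 145 = 145
  shelf 2: 145 = 145
  shelf 3: 105 + 45 = 150
  shelf 4: 100 = 100
  shelf 5: 85 + 75 = 160
  shelf 6: 85 = 85
This matches the lower bound, so 6 is optimal.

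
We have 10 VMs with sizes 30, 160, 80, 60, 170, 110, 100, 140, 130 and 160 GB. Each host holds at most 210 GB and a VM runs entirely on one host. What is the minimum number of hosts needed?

6

Total = 170 + 160 + 160 + 140 + 130 + 110 + 100 + 80 + 60 + 30 = 1140 GB.
Lower bound: ⌈1140/210⌉ = 6 hosts.
A packing using 6 hosts:
  host 1: 170 + 30 = 200
  host 2: 160 = 160
  host 3: 160 = 160
  host 4: 140 + 60 = 200
  host 5: 130 + 80 = 210
  host 6: 110 + 100 = 210
This matches the lower bound, so 6 is optimal.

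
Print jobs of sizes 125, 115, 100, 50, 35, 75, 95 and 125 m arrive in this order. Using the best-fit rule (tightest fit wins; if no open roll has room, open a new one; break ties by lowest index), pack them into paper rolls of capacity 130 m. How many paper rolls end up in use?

  125 → roll 1 (new)  [load 125/130]
  115 → roll 2 (new)  [load 115/130]
  100 → roll 3 (new)  [load 100/130]
  50 → roll 4 (new)  [load 50/130]
  35 → roll 4  [load 85/130]
  75 → roll 5 (new)  [load 75/130]
  95 → roll 6 (new)  [load 95/130]
  125 → roll 7 (new)  [load 125/130]
7 paper rolls opened.

7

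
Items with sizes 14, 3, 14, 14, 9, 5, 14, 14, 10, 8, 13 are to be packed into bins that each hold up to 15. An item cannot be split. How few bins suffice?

9

Total = 14 + 14 + 14 + 14 + 14 + 13 + 10 + 9 + 8 + 5 + 3 = 118.
Lower bound: ⌈118/15⌉ = 8 bins.
Also, 9 items each exceed 15/2, and no two of those can share a bin, so at least 9 bins are needed.
A packing using 9 bins:
  bin 1: 14 = 14
  bin 2: 14 = 14
  bin 3: 14 = 14
  bin 4: 14 = 14
  bin 5: 14 = 14
  bin 6: 13 = 13
  bin 7: 10 + 5 = 15
  bin 8: 9 + 3 = 12
  bin 9: 8 = 8
This matches the lower bound, so 9 is optimal.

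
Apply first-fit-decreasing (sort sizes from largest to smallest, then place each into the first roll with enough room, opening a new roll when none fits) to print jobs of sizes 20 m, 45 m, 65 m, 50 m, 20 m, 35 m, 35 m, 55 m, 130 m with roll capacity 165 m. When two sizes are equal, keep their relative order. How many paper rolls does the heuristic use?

3

Sorted descending: 130, 65, 55, 50, 45, 35, 35, 20, 20.
  130 → roll 1 (new)  [load 130/165]
  65 → roll 2 (new)  [load 65/165]
  55 → roll 2  [load 120/165]
  50 → roll 3 (new)  [load 50/165]
  45 → roll 2  [load 165/165]
  35 → roll 1  [load 165/165]
  35 → roll 3  [load 85/165]
  20 → roll 3  [load 105/165]
  20 → roll 3  [load 125/165]
3 paper rolls opened.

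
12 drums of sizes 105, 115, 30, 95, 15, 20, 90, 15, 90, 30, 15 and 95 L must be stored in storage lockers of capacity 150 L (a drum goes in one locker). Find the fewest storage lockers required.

Total = 115 + 105 + 95 + 95 + 90 + 90 + 30 + 30 + 20 + 15 + 15 + 15 = 715 L.
Lower bound: ⌈715/150⌉ = 5 storage lockers.
Also, 6 drums each exceed 75 L, and no two of those can share a locker, so at least 6 storage lockers are needed.
A packing using 6 storage lockers:
  locker 1: 115 + 30 = 145
  locker 2: 105 + 30 + 15 = 150
  locker 3: 95 + 20 + 15 + 15 = 145
  locker 4: 95 = 95
  locker 5: 90 = 90
  locker 6: 90 = 90
This matches the lower bound, so 6 is optimal.

6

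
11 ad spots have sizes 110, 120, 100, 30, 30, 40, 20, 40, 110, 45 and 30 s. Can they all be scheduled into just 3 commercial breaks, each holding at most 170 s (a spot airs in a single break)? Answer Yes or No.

Total = 675 s; ⌈675/170⌉ = 4.
At least 4 commercial breaks are required, but only 3 are allowed.

No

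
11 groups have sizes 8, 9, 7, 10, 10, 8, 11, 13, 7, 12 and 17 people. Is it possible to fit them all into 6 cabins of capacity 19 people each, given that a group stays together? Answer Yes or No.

Total = 112 people; ⌈112/19⌉ = 6.
The bound of 6 does not rule out 6, but exhaustive search shows no assignment into 6 cabins of capacity 19 people exists — the minimum is 7.

No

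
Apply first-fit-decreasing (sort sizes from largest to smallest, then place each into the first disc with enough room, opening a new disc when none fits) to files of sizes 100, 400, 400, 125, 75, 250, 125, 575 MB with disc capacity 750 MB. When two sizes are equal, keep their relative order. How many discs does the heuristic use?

Sorted descending: 575, 400, 400, 250, 125, 125, 100, 75.
  575 → disc 1 (new)  [load 575/750]
  400 → disc 2 (new)  [load 400/750]
  400 → disc 3 (new)  [load 400/750]
  250 → disc 2  [load 650/750]
  125 → disc 1  [load 700/750]
  125 → disc 3  [load 525/750]
  100 → disc 2  [load 750/750]
  75 → disc 3  [load 600/750]
3 discs opened.

3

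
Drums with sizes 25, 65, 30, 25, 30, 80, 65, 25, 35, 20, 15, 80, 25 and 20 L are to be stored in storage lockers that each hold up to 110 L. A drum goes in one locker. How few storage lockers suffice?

5

Total = 80 + 80 + 65 + 65 + 35 + 30 + 30 + 25 + 25 + 25 + 25 + 20 + 20 + 15 = 540 L.
Lower bound: ⌈540/110⌉ = 5 storage lockers.
A packing using 5 storage lockers:
  locker 1: 80 + 30 = 110
  locker 2: 80 + 30 = 110
  locker 3: 65 + 35 = 100
  locker 4: 65 + 25 + 20 = 110
  locker 5: 25 + 25 + 25 + 20 + 15 = 110
This matches the lower bound, so 5 is optimal.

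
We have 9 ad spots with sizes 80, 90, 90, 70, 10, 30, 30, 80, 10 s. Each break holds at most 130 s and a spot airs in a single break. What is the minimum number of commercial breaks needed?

5

Total = 90 + 90 + 80 + 80 + 70 + 30 + 30 + 10 + 10 = 490 s.
Lower bound: ⌈490/130⌉ = 4 commercial breaks.
Also, 5 ad spots each exceed 65 s, and no two of those can share a break, so at least 5 commercial breaks are needed.
A packing using 5 commercial breaks:
  break 1: 90 + 30 + 10 = 130
  break 2: 90 + 30 + 10 = 130
  break 3: 80 = 80
  break 4: 80 = 80
  break 5: 70 = 70
This matches the lower bound, so 5 is optimal.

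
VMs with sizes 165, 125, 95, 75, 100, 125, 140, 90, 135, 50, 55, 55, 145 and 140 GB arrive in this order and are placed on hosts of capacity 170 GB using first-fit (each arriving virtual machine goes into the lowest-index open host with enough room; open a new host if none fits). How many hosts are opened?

  165 → host 1 (new)  [load 165/170]
  125 → host 2 (new)  [load 125/170]
  95 → host 3 (new)  [load 95/170]
  75 → host 3  [load 170/170]
  100 → host 4 (new)  [load 100/170]
  125 → host 5 (new)  [load 125/170]
  140 → host 6 (new)  [load 140/170]
  90 → host 7 (new)  [load 90/170]
  135 → host 8 (new)  [load 135/170]
  50 → host 4  [load 150/170]
  55 → host 7  [load 145/170]
  55 → host 9 (new)  [load 55/170]
  145 → host 10 (new)  [load 145/170]
  140 → host 11 (new)  [load 140/170]
11 hosts opened.

11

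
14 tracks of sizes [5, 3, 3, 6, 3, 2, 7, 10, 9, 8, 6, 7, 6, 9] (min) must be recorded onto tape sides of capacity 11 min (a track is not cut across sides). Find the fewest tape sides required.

9

Total = 10 + 9 + 9 + 8 + 7 + 7 + 6 + 6 + 6 + 5 + 3 + 3 + 3 + 2 = 84 min.
Lower bound: ⌈84/11⌉ = 8 tape sides.
Also, 9 tracks each exceed 11/2 min, and no two of those can share a side, so at least 9 tape sides are needed.
A packing using 9 tape sides:
  side 1: 10 = 10
  side 2: 9 + 2 = 11
  side 3: 9 = 9
  side 4: 8 + 3 = 11
  side 5: 7 + 3 = 10
  side 6: 7 + 3 = 10
  side 7: 6 + 5 = 11
  side 8: 6 = 6
  side 9: 6 = 6
This matches the lower bound, so 9 is optimal.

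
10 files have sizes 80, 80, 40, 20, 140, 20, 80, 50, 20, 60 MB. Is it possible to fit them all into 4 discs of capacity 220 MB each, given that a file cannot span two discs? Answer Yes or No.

Yes

A valid assignment using 3 discs:
  disc 1: 140 + 80 = 220
  disc 2: 80 + 80 + 60 = 220
  disc 3: 50 + 40 + 20 + 20 + 20 = 150
That uses only 3 ≤ 4, so 4 discs are enough.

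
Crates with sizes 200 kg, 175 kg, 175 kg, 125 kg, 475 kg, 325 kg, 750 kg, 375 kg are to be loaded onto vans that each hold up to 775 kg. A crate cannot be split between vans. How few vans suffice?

Total = 750 + 475 + 375 + 325 + 200 + 175 + 175 + 125 = 2600 kg.
Lower bound: ⌈2600/775⌉ = 4 vans.
A packing using 4 vans:
  van 1: 750 = 750
  van 2: 475 + 200 = 675
  van 3: 375 + 325 = 700
  van 4: 175 + 175 + 125 = 475
This matches the lower bound, so 4 is optimal.

4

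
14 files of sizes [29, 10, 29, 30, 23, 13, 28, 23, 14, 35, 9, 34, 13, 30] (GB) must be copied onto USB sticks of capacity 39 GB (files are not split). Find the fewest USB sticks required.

10

Total = 35 + 34 + 30 + 30 + 29 + 29 + 28 + 23 + 23 + 14 + 13 + 13 + 10 + 9 = 320 GB.
Lower bound: ⌈320/39⌉ = 9 USB sticks.
A packing using 10 USB sticks:
  USB stick 1: 35 = 35
  USB stick 2: 34 = 34
  USB stick 3: 30 + 9 = 39
  USB stick 4: 30 = 30
  USB stick 5: 29 + 10 = 39
  USB stick 6: 29 = 29
  USB stick 7: 28 = 28
  USB stick 8: 23 + 14 = 37
  USB stick 9: 23 + 13 = 36
  USB stick 10: 13 = 13
No arrangement into 9 USB sticks stays within capacity, so 10 is optimal.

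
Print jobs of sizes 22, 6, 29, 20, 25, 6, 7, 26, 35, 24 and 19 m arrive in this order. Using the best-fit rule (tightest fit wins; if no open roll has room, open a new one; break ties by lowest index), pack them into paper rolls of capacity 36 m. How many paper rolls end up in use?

8

  22 → roll 1 (new)  [load 22/36]
  6 → roll 1  [load 28/36]
  29 → roll 2 (new)  [load 29/36]
  20 → roll 3 (new)  [load 20/36]
  25 → roll 4 (new)  [load 25/36]
  6 → roll 2  [load 35/36]
  7 → roll 1  [load 35/36]
  26 → roll 5 (new)  [load 26/36]
  35 → roll 6 (new)  [load 35/36]
  24 → roll 7 (new)  [load 24/36]
  19 → roll 8 (new)  [load 19/36]
8 paper rolls opened.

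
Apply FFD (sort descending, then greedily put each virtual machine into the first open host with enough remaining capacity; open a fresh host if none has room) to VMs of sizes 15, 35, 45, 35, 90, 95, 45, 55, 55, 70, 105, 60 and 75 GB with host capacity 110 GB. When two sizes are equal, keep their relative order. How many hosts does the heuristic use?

8

Sorted descending: 105, 95, 90, 75, 70, 60, 55, 55, 45, 45, 35, 35, 15.
  105 → host 1 (new)  [load 105/110]
  95 → host 2 (new)  [load 95/110]
  90 → host 3 (new)  [load 90/110]
  75 → host 4 (new)  [load 75/110]
  70 → host 5 (new)  [load 70/110]
  60 → host 6 (new)  [load 60/110]
  55 → host 7 (new)  [load 55/110]
  55 → host 7  [load 110/110]
  45 → host 6  [load 105/110]
  45 → host 8 (new)  [load 45/110]
  35 → host 4  [load 110/110]
  35 → host 5  [load 105/110]
  15 → host 2  [load 110/110]
8 hosts opened.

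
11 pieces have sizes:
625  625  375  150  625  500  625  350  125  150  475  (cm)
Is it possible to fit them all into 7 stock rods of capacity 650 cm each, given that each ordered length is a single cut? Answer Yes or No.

No

Total = 4625 cm; ⌈4625/650⌉ = 8.
At least 8 stock rods are required, but only 7 are allowed.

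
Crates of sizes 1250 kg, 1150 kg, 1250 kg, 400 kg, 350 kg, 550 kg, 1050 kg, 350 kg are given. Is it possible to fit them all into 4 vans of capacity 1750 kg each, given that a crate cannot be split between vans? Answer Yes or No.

A valid assignment using 4 vans:
  van 1: 1250 + 400 = 1650
  van 2: 1250 + 350 = 1600
  van 3: 1150 + 550 = 1700
  van 4: 1050 + 350 = 1400
Every load is within 1750 kg, so 4 vans suffice.

Yes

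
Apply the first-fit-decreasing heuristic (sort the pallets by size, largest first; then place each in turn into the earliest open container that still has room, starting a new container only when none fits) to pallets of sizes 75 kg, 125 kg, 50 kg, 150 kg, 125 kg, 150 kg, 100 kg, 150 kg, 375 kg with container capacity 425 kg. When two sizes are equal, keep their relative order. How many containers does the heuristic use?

4

Sorted descending: 375, 150, 150, 150, 125, 125, 100, 75, 50.
  375 → container 1 (new)  [load 375/425]
  150 → container 2 (new)  [load 150/425]
  150 → container 2  [load 300/425]
  150 → container 3 (new)  [load 150/425]
  125 → container 2  [load 425/425]
  125 → container 3  [load 275/425]
  100 → container 3  [load 375/425]
  75 → container 4 (new)  [load 75/425]
  50 → container 1  [load 425/425]
4 containers opened.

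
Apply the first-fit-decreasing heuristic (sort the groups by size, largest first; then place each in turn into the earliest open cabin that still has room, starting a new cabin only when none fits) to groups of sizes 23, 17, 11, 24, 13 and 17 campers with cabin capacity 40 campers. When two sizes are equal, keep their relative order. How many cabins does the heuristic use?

3

Sorted descending: 24, 23, 17, 17, 13, 11.
  24 → cabin 1 (new)  [load 24/40]
  23 → cabin 2 (new)  [load 23/40]
  17 → cabin 2  [load 40/40]
  17 → cabin 3 (new)  [load 17/40]
  13 → cabin 1  [load 37/40]
  11 → cabin 3  [load 28/40]
3 cabins opened.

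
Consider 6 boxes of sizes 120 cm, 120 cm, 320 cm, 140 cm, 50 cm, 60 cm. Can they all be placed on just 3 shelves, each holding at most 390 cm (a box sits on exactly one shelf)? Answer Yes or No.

A valid assignment using 3 shelves:
  shelf 1: 320 + 60 = 380
  shelf 2: 140 + 120 + 120 = 380
  shelf 3: 50 = 50
Every load is within 390 cm, so 3 shelves suffice.

Yes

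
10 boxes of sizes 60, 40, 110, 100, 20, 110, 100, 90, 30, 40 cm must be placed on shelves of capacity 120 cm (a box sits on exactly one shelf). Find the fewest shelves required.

Total = 110 + 110 + 100 + 100 + 90 + 60 + 40 + 40 + 30 + 20 = 700 cm.
Lower bound: ⌈700/120⌉ = 6 shelves.
A packing using 7 shelves:
  shelf 1: 110 = 110
  shelf 2: 110 = 110
  shelf 3: 100 + 20 = 120
  shelf 4: 100 = 100
  shelf 5: 90 + 30 = 120
  shelf 6: 60 + 40 = 100
  shelf 7: 40 = 40
No arrangement into 6 shelves stays within capacity, so 7 is optimal.

7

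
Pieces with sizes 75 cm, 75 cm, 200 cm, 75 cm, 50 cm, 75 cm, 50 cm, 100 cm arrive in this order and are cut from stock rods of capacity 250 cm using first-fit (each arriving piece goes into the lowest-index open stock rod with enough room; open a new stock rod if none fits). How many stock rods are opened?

3

  75 → stock rod 1 (new)  [load 75/250]
  75 → stock rod 1  [load 150/250]
  200 → stock rod 2 (new)  [load 200/250]
  75 → stock rod 1  [load 225/250]
  50 → stock rod 2  [load 250/250]
  75 → stock rod 3 (new)  [load 75/250]
  50 → stock rod 3  [load 125/250]
  100 → stock rod 3  [load 225/250]
3 stock rods opened.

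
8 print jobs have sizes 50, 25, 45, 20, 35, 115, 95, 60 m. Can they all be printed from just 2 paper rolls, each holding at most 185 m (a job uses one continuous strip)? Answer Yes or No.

No

Total = 445 m; ⌈445/185⌉ = 3.
At least 3 paper rolls are required, but only 2 are allowed.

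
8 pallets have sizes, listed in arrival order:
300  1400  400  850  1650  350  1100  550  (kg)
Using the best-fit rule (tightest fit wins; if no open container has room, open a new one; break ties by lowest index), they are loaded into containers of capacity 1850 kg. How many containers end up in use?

  300 → container 1 (new)  [load 300/1850]
  1400 → container 1  [load 1700/1850]
  400 → container 2 (new)  [load 400/1850]
  850 → container 2  [load 1250/1850]
  1650 → container 3 (new)  [load 1650/1850]
  350 → container 2  [load 1600/1850]
  1100 → container 4 (new)  [load 1100/1850]
  550 → container 4  [load 1650/1850]
4 containers opened.

4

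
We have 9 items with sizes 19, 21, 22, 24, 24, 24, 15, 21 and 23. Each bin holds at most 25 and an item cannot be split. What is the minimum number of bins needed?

Total = 24 + 24 + 24 + 23 + 22 + 21 + 21 + 19 + 15 = 193.
Lower bound: ⌈193/25⌉ = 8 bins.
Also, 9 items each exceed 25/2, and no two of those can share a bin, so at least 9 bins are needed.
A packing using 9 bins:
  bin 1: 24 = 24
  bin 2: 24 = 24
  bin 3: 24 = 24
  bin 4: 23 = 23
  bin 5: 22 = 22
  bin 6: 21 = 21
  bin 7: 21 = 21
  bin 8: 19 = 19
  bin 9: 15 = 15
This matches the lower bound, so 9 is optimal.

9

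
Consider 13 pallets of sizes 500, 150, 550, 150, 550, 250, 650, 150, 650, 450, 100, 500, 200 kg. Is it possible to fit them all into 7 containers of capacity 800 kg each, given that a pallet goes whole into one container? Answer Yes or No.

A valid assignment using 7 containers:
  container 1: 650 + 150 = 800
  container 2: 650 + 150 = 800
  container 3: 550 + 250 = 800
  container 4: 550 + 200 = 750
  container 5: 500 + 150 + 100 = 750
  container 6: 500 = 500
  container 7: 450 = 450
Every load is within 800 kg, so 7 containers suffice.

Yes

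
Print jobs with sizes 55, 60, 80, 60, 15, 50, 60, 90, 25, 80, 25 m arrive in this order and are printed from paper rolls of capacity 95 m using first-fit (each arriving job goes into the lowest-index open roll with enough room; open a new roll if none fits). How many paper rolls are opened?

  55 → roll 1 (new)  [load 55/95]
  60 → roll 2 (new)  [load 60/95]
  80 → roll 3 (new)  [load 80/95]
  60 → roll 4 (new)  [load 60/95]
  15 → roll 1  [load 70/95]
  50 → roll 5 (new)  [load 50/95]
  60 → roll 6 (new)  [load 60/95]
  90 → roll 7 (new)  [load 90/95]
  25 → roll 1  [load 95/95]
  80 → roll 8 (new)  [load 80/95]
  25 → roll 2  [load 85/95]
8 paper rolls opened.

8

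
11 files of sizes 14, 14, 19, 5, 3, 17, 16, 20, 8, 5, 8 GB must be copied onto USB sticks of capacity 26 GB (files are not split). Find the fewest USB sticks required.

Total = 20 + 19 + 17 + 16 + 14 + 14 + 8 + 8 + 5 + 5 + 3 = 129 GB.
Lower bound: ⌈129/26⌉ = 5 USB sticks.
Also, 6 files each exceed 13 GB, and no two of those can share a USB stick, so at least 6 USB sticks are needed.
A packing using 6 USB sticks:
  USB stick 1: 20 + 5 = 25
  USB stick 2: 19 + 5 = 24
  USB stick 3: 17 + 8 = 25
  USB stick 4: 16 + 8 = 24
  USB stick 5: 14 + 3 = 17
  USB stick 6: 14 = 14
This matches the lower bound, so 6 is optimal.

6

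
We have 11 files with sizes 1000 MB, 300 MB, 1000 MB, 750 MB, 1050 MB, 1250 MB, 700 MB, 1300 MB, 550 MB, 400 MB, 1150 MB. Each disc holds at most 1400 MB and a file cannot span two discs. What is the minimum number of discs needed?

8

Total = 1300 + 1250 + 1150 + 1050 + 1000 + 1000 + 750 + 700 + 550 + 400 + 300 = 9450 MB.
Lower bound: ⌈9450/1400⌉ = 7 discs.
A packing using 8 discs:
  disc 1: 1300 = 1300
  disc 2: 1250 = 1250
  disc 3: 1150 = 1150
  disc 4: 1050 + 300 = 1350
  disc 5: 1000 + 400 = 1400
  disc 6: 1000 = 1000
  disc 7: 750 + 550 = 1300
  disc 8: 700 = 700
No arrangement into 7 discs stays within capacity, so 8 is optimal.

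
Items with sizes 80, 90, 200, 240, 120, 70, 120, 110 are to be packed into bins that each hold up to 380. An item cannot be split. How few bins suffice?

3

Total = 240 + 200 + 120 + 120 + 110 + 90 + 80 + 70 = 1030.
Lower bound: ⌈1030/380⌉ = 3 bins.
A packing using 3 bins:
  bin 1: 240 + 120 = 360
  bin 2: 200 + 120 = 320
  bin 3: 110 + 90 + 80 + 70 = 350
This matches the lower bound, so 3 is optimal.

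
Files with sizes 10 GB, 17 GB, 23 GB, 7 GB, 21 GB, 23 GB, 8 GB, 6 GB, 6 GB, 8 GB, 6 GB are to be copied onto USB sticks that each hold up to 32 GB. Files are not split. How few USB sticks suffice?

Total = 23 + 23 + 21 + 17 + 10 + 8 + 8 + 7 + 6 + 6 + 6 = 135 GB.
Lower bound: ⌈135/32⌉ = 5 USB sticks.
A packing using 5 USB sticks:
  USB stick 1: 23 + 8 = 31
  USB stick 2: 23 + 8 = 31
  USB stick 3: 21 + 10 = 31
  USB stick 4: 17 + 7 + 6 = 30
  USB stick 5: 6 + 6 = 12
This matches the lower bound, so 5 is optimal.

5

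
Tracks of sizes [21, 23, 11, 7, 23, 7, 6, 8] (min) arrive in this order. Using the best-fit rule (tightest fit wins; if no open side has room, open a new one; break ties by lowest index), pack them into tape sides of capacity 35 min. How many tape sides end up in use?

4

  21 → side 1 (new)  [load 21/35]
  23 → side 2 (new)  [load 23/35]
  11 → side 2  [load 34/35]
  7 → side 1  [load 28/35]
  23 → side 3 (new)  [load 23/35]
  7 → side 1  [load 35/35]
  6 → side 3  [load 29/35]
  8 → side 4 (new)  [load 8/35]
4 tape sides opened.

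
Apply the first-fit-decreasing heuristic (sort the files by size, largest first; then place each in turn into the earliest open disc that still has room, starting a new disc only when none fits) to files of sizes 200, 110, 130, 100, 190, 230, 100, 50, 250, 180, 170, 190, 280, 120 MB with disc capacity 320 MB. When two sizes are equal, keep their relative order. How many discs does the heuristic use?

Sorted descending: 280, 250, 230, 200, 190, 190, 180, 170, 130, 120, 110, 100, 100, 50.
  280 → disc 1 (new)  [load 280/320]
  250 → disc 2 (new)  [load 250/320]
  230 → disc 3 (new)  [load 230/320]
  200 → disc 4 (new)  [load 200/320]
  190 → disc 5 (new)  [load 190/320]
  190 → disc 6 (new)  [load 190/320]
  180 → disc 7 (new)  [load 180/320]
  170 → disc 8 (new)  [load 170/320]
  130 → disc 5  [load 320/320]
  120 → disc 4  [load 320/320]
  110 → disc 6  [load 300/320]
  100 → disc 7  [load 280/320]
  100 → disc 8  [load 270/320]
  50 → disc 2  [load 300/320]
8 discs opened.

8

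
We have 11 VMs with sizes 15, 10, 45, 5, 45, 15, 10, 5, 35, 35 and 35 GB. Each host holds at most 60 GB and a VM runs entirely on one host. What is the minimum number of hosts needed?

5

Total = 45 + 45 + 35 + 35 + 35 + 15 + 15 + 10 + 10 + 5 + 5 = 255 GB.
Lower bound: ⌈255/60⌉ = 5 hosts.
A packing using 5 hosts:
  host 1: 45 + 15 = 60
  host 2: 45 + 15 = 60
  host 3: 35 + 10 + 10 + 5 = 60
  host 4: 35 + 5 = 40
  host 5: 35 = 35
This matches the lower bound, so 5 is optimal.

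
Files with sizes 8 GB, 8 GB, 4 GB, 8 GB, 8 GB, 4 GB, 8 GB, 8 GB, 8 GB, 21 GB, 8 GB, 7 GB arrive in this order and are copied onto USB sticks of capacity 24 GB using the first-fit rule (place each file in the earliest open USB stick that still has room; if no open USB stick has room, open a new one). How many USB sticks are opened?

  8 → USB stick 1 (new)  [load 8/24]
  8 → USB stick 1  [load 16/24]
  4 → USB stick 1  [load 20/24]
  8 → USB stick 2 (new)  [load 8/24]
  8 → USB stick 2  [load 16/24]
  4 → USB stick 1  [load 24/24]
  8 → USB stick 2  [load 24/24]
  8 → USB stick 3 (new)  [load 8/24]
  8 → USB stick 3  [load 16/24]
  21 → USB stick 4 (new)  [load 21/24]
  8 → USB stick 3  [load 24/24]
  7 → USB stick 5 (new)  [load 7/24]
5 USB sticks opened.

5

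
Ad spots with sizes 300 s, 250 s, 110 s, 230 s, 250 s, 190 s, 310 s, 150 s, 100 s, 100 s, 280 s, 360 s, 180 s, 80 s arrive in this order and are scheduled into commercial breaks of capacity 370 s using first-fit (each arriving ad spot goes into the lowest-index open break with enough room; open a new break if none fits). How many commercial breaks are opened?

9

  300 → break 1 (new)  [load 300/370]
  250 → break 2 (new)  [load 250/370]
  110 → break 2  [load 360/370]
  230 → break 3 (new)  [load 230/370]
  250 → break 4 (new)  [load 250/370]
  190 → break 5 (new)  [load 190/370]
  310 → break 6 (new)  [load 310/370]
  150 → break 5  [load 340/370]
  100 → break 3  [load 330/370]
  100 → break 4  [load 350/370]
  280 → break 7 (new)  [load 280/370]
  360 → break 8 (new)  [load 360/370]
  180 → break 9 (new)  [load 180/370]
  80 → break 7  [load 360/370]
9 commercial breaks opened.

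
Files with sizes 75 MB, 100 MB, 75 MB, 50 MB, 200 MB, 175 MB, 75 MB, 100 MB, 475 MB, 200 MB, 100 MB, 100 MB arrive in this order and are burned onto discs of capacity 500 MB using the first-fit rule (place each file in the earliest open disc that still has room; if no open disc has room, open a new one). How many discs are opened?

4

  75 → disc 1 (new)  [load 75/500]
  100 → disc 1  [load 175/500]
  75 → disc 1  [load 250/500]
  50 → disc 1  [load 300/500]
  200 → disc 1  [load 500/500]
  175 → disc 2 (new)  [load 175/500]
  75 → disc 2  [load 250/500]
  100 → disc 2  [load 350/500]
  475 → disc 3 (new)  [load 475/500]
  200 → disc 4 (new)  [load 200/500]
  100 → disc 2  [load 450/500]
  100 → disc 4  [load 300/500]
4 discs opened.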